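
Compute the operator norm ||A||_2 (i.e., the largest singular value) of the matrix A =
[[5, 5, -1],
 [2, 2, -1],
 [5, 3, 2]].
||A||_2 ≈ 9.5265 (= sqrt(largest eigenvalue of A^T A))

||A||_2 = sigma_max(A) = sqrt(lambda_max(A^T A)). Form the symmetric matrix M = A^T A =
[[54, 44, 3],
 [44, 38, -1],
 [3, -1, 6]].
Its characteristic polynomial (trace, sum of principal 2x2 minors, determinant of M give the coefficients) is
  p(λ) = det(λ I - M) = λ^3 - 98λ^2 + 658λ - 36.
No integer candidate from the rational root theorem (±divisors of 36) is a root, so the roots are irrational. The cubic discriminant is Δ = 2924844000 > 0, so there are three distinct real roots. p(0) = -36 and p(1) = 525 have opposite signs, so a root lies in (0, 1); Newton's method refines it to λ ≈ 0.0552. p(7) = 111 and p(8) = -532 have opposite signs, so a root lies in (7, 8); Newton's method refines it to λ ≈ 7.1908. p(90) = -5616 and p(91) = 1875 have opposite signs, so a root lies in (90, 91); Newton's method refines it to λ ≈ 90.754. Check (Vieta): the three roots sum to 98, matching tr M = 98.
So the eigenvalues of A^T A are ≈ 0.0552, 7.1908, 90.754 (all ≥ 0, as they must be for A^T A). The largest is λ_max ≈ 90.754, hence ||A||_2 = sqrt(λ_max) ≈ 9.5265.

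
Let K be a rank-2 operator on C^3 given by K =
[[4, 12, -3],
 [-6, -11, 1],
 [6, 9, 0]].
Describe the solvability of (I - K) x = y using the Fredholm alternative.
(I - K) is invertible (det(I - K) = 45 ≠ 0), so for every y in C^3 the equation (I - K) x = y has a unique solution.

K has rank 2 and factors as K = U V^T = u1 v1^T + u2 v2^T with u1 = (-3, 1, 0), v1 = (0, -2, 1), u2 = (2, -3, 3), v2 = (2, 3, 0) (multiplying out reproduces the displayed K). The nonzero eigenvalues of U V^T coincide with those of the 2 x 2 matrix G = V^T U = [[v1·u1, v1·u2], [v2·u1, v2·u2]] = [[-2, 9], [-3, -5]], and by the Sylvester determinant identity det(I_3 - U V^T) = det(I_2 - V^T U) = det([[3, -9], [3, 6]]) = (3)(6) - (-9)(3) = 45. (Direct check: I - K =
[[-3, -12, 3],
 [6, 12, -1],
 [-6, -9, 1]]
has determinant 45.) The finite-dimensional Fredholm alternative says: either (I - K) is invertible, or ker(I - K) ≠ {0} and then range(I - K) = ker((I - K)^*)^⊥, with dim ker(I - K) = dim ker((I - K)^*). Since det(I - K) ≠ 0, 1 is not an eigenvalue of K and ker(I - K) = {0}, so we are in the first case: for every y there is a unique x = (I - K)^(-1) y. (Explicitly, by the Woodbury identity, (I - U V^T)^(-1) = I + U (I_2 - G)^(-1) V^T.)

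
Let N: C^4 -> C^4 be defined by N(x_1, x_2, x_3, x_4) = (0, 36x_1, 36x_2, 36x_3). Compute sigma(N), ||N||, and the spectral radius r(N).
sigma(N) = {0}; ||N|| = 36; r(N) = 0. (N is nilpotent with N^4 = 0.)

On C^4, N is a strictly lower-triangular matrix with 36 on the subdiagonal and zeros elsewhere, so its characteristic polynomial is lambda^4 and every eigenvalue is 0: sigma(N) = {0}. For the operator norm, N e_i = 36e_{i+1} for i = 1, ..., 3 and N e_4 = 0, so the singular values of N are 36 (with multiplicity 3) and 0; hence ||N|| = 36. The spectral radius r(N) = max|lambda| = 0. Note ||N|| > r(N) — characteristic of non-normal nilpotent operators. Indeed N^4 = 0.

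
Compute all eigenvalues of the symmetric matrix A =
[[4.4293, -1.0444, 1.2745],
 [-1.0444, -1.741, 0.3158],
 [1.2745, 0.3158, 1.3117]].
sigma(A) ≈ {-2, 1, 5}

A is real symmetric, so its spectrum consists of real eigenvalues. Expanding the characteristic polynomial of the displayed matrix gives
  det(λ I - A) = p(λ) = λ^3 + (-4)λ^2 + (-7)λ + (10).
Solving p(λ) = 0 yields eigenvalues ≈ -2, 1, 5. (A is shown rounded to 4 decimals, so these recover the underlying integer eigenvalues to within that precision.)
Verification: the trace of A = 4 equals the sum of eigenvalues 4, and det(A) ≈ -10.0003 matches the eigenvalue product -10.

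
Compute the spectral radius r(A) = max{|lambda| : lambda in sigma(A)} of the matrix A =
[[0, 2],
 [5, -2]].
r(A) = (2 + sqrt(44))/2 ≈ 4.3166

The eigenvalues of A are the roots of its characteristic polynomial. With M = A (coefficients from the trace and determinant):
  p(λ) = det(λ I - M) = λ^2 + 2λ - 10.
For λ^2 + 2λ - 10 the discriminant is 44. It is nonnegative but not a perfect square, so the roots are real and irrational: λ = (-2 ± sqrt(44))/2 ≈ 2.3166, -4.3166.
Thus the eigenvalues (to 4 decimals) are 2.3166 (modulus 2.3166); -4.3166 (modulus 4.3166). The spectral radius is the largest modulus: r(A) = (2 + sqrt(44))/2 ≈ 4.3166. (Cross-check: r(A) ≤ ||A||_2 ≈ 5.4428; equality holds whenever A is normal, though it can also hold for some non-normal A.)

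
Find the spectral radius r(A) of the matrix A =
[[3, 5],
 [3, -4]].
r(A) = (1 + sqrt(109))/2 ≈ 5.7202

The eigenvalues of A are the roots of its characteristic polynomial. With M = A (coefficients from the trace and determinant):
  p(λ) = det(λ I - M) = λ^2 + λ - 27.
For λ^2 + λ - 27 the discriminant is 109. It is nonnegative but not a perfect square, so the roots are real and irrational: λ = (-1 ± sqrt(109))/2 ≈ 4.7202, -5.7202.
Thus the eigenvalues (to 4 decimals) are 4.7202 (modulus 4.7202); -5.7202 (modulus 5.7202). The spectral radius is the largest modulus: r(A) = (1 + sqrt(109))/2 ≈ 5.7202. (Cross-check: r(A) ≤ ||A||_2 ≈ 6.4331; equality holds whenever A is normal, though it can also hold for some non-normal A.)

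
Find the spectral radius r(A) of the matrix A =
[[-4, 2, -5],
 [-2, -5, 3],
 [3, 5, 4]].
r(A) ≈ 5.6846

The eigenvalues of A are the roots of its characteristic polynomial. With M = A (coefficients from the trace, the sum of principal 2x2 minors, and det A):
  p(λ) = det(λ I - M) = λ^3 + 5λ^2 - 12λ - 149.
No integer candidate from the rational root theorem (±divisors of 149) is a root, so the roots are irrational. The cubic discriminant is Δ = -353495 < 0, so there is one real root and a complex-conjugate pair. p(4) = -53 and p(5) = 41 have opposite signs, so a root lies in (4, 5); Newton's method refines it to λ ≈ 4.6109. Dividing out (λ - (4.6109)) leaves approximately λ^2 + 9.6109λ + 32.3148. For λ^2 + 9.6109λ + 32.3148 the discriminant is -36.8899. It is negative, so the remaining roots are the complex-conjugate pair λ ≈ -4.8054 ± 3.0369i. Their product equals the constant term, so |λ|^2 ≈ 32.3148 and |λ| ≈ 5.6846.
Thus the eigenvalues (to 4 decimals) are 4.6109 (modulus 4.6109); -4.8054 ± 3.0369i (modulus 5.6846). The spectral radius is the largest modulus: r(A) ≈ 5.6846. (Cross-check: r(A) ≤ ||A||_2 ≈ 8.3725; equality holds whenever A is normal, though it can also hold for some non-normal A.)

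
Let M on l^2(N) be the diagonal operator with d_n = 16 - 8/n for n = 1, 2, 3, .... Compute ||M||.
||M|| = 16

For a diagonal operator on l^2 with entries d_n, ||M|| = sup_n |d_n|. Here d_1 = 8, d_2 = 12, ..., and d_n = 16 - 8/n increases monotonically toward 16. All terms lie in [8, 16), so |d_n| = d_n and the supremum is the limit 16, which is not attained by any individual d_n. Hence ||M|| = 16.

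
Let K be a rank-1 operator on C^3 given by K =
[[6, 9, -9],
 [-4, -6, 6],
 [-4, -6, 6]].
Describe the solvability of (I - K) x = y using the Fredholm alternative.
(I - K) is invertible (det(I - K) = -5 ≠ 0), so for every y in C^3 the equation (I - K) x = y has a unique solution.

K has rank 1, so it is an outer product K = u v^T: every row of K is a multiple of one row vector. Reading off the entries, u = (-3, 2, 2) and v = (-2, -3, 3) (row i of K equals u_i·v^T). A rank-one matrix u v^T satisfies K u = u (v·u) and kills the (2)-dimensional subspace v^⊥, so its characteristic polynomial is lambda^2 (lambda - v·u) with v·u = tr K = 6. Hence the eigenvalues of I - K are 1 (multiplicity 2) and 1 - (6) = -5, so det(I - K) = -5. (Direct check: I - K =
[[-5, -9, 9],
 [4, 7, -6],
 [4, 6, -5]]
has determinant -5.) The finite-dimensional Fredholm alternative says: either (I - K) is invertible, or ker(I - K) ≠ {0} and then range(I - K) = ker((I - K)^*)^⊥, with dim ker(I - K) = dim ker((I - K)^*). Since det(I - K) ≠ 0, 1 is not an eigenvalue of K and ker(I - K) = {0}, so we are in the first case: for every y there is a unique x = (I - K)^(-1) y. Explicitly, by the Sherman–Morrison formula, (I - u v^T)^(-1) = I + u v^T/(1 - v·u), i.e. (I - K)^(-1) = I + K/(-5).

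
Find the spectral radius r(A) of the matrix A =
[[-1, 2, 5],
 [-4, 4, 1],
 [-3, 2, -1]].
r(A) ≈ 3.6064

The eigenvalues of A are the roots of its characteristic polynomial. With M = A (coefficients from the trace, the sum of principal 2x2 minors, and det A):
  p(λ) = det(λ I - M) = λ^3 - 2λ^2 + 14λ - 12.
No integer candidate from the rational root theorem (±divisors of 12) is a root, so the roots are irrational. The cubic discriminant is Δ = -8416 < 0, so there is one real root and a complex-conjugate pair. p(0) = -12 and p(1) = 1 have opposite signs, so a root lies in (0, 1); Newton's method refines it to λ ≈ 0.9227. Dividing out (λ - (0.9227)) leaves approximately λ^2 - 1.0773λ + 13.006. For λ^2 - 1.0773λ + 13.006 the discriminant is -50.8633. It is negative, so the remaining roots are the complex-conjugate pair λ ≈ 0.5387 ± 3.5659i. Their product equals the constant term, so |λ|^2 ≈ 13.006 and |λ| ≈ 3.6064.
Thus the eigenvalues (to 4 decimals) are 0.9227 (modulus 0.9227); 0.5387 ± 3.5659i (modulus 3.6064). The spectral radius is the largest modulus: r(A) ≈ 3.6064. (Cross-check: r(A) ≤ ||A||_2 ≈ 7.4052; equality holds whenever A is normal, though it can also hold for some non-normal A.)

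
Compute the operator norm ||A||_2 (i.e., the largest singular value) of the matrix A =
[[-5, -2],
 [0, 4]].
||A||_2 = sqrt((45 + sqrt(425))/2) ≈ 5.7278 (= sqrt(largest eigenvalue of A^T A))

||A||_2 = sigma_max(A) = sqrt(lambda_max(A^T A)). Form the symmetric matrix M = A^T A =
[[25, 10],
 [10, 20]].
Its characteristic polynomial (trace, determinant of M give the coefficients) is
  p(λ) = det(λ I - M) = λ^2 - 45λ + 400.
For λ^2 - 45λ + 400 the discriminant is 425. It is nonnegative but not a perfect square, so the roots are real and irrational: λ = (45 ± sqrt(425))/2 ≈ 32.8078, 12.1922.
So the eigenvalues of A^T A are ≈ 12.1922, 32.8078 (all ≥ 0, as they must be for A^T A). The largest is λ_max = (45 + sqrt(425))/2 ≈ 32.8078, hence ||A||_2 = sqrt(λ_max) = sqrt((45 + sqrt(425))/2) ≈ 5.7278.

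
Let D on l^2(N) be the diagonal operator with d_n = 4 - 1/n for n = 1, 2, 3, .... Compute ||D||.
||D|| = 4

For a diagonal operator on l^2 with entries d_n, ||D|| = sup_n |d_n|. Here d_1 = 3, d_2 = 7/2, ..., and d_n = 4 - 1/n increases monotonically toward 4. All terms lie in [3, 4), so |d_n| = d_n and the supremum is the limit 4, which is not attained by any individual d_n. Hence ||D|| = 4.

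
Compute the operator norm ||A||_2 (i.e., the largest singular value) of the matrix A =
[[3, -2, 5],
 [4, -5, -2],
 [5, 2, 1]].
||A||_2 ≈ 7.8993 (= sqrt(largest eigenvalue of A^T A))

||A||_2 = sigma_max(A) = sqrt(lambda_max(A^T A)). Form the symmetric matrix M = A^T A =
[[50, -16, 12],
 [-16, 33, 2],
 [12, 2, 30]].
Its characteristic polynomial (trace, sum of principal 2x2 minors, determinant of M give the coefficients) is
  p(λ) = det(λ I - M) = λ^3 - 113λ^2 + 3736λ - 36100.
No integer candidate from the rational root theorem (±divisors of 36100) is a root, so the roots are irrational. The cubic discriminant is Δ = 425780800 > 0, so there are three distinct real roots. p(17) = -332 and p(18) = 368 have opposite signs, so a root lies in (17, 18); Newton's method refines it to λ ≈ 17.4529. p(33) = 68 and p(34) = -400 have opposite signs, so a root lies in (33, 34); Newton's method refines it to λ ≈ 33.1488. p(62) = -512 and p(63) = 818 have opposite signs, so a root lies in (62, 63); Newton's method refines it to λ ≈ 62.3984. Check (Vieta): the three roots sum to 113, matching tr M = 113.
So the eigenvalues of A^T A are ≈ 17.4529, 33.1488, 62.3984 (all ≥ 0, as they must be for A^T A). The largest is λ_max ≈ 62.3984, hence ||A||_2 = sqrt(λ_max) ≈ 7.8993.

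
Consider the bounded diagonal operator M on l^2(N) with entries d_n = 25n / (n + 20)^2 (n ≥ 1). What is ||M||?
||M|| = 5/16 (attained at n = 20)

For M diagonal, ||M|| = sup_n |d_n|. Treat f(x) = 25x / (x + 20)^2 for real x > 0. By the quotient rule, f'(x) = 25(20 - x)/(x + 20)^3, which is positive for x < 20 and negative for x > 20. So f has a unique maximum at x = 20, and since 20 is a positive integer, the supremum over n ≥ 1 is attained at n = 20: d_20 = 25·20/(20 + 20)^2 = 25·20/1600 = 5/16. Hence ||M|| = 5/16.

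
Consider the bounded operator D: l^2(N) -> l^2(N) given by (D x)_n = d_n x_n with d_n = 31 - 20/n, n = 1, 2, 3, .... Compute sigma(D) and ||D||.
sigma(D) = {31 - 20/n : n ≥ 1} ∪ {31}; ||D|| = 31

A bounded diagonal operator on l^2 with diagonal entries d_n has spectrum equal to the closure of {d_n : n ≥ 1}: every d_n is an eigenvalue (with eigenvector e_n), so {d_n} ⊂ sigma(D); the spectrum is closed, so its closure is too; and for lambda not in the closure, (D - lambda I) has bounded inverse (the diagonal entries 1/(d_n - lambda) are bounded). For our sequence d_n = 31 - 20/n, n = 1, 2, 3, ...:
  - {d_n} = {31 - 20/n : n ≥ 1}; the only limit point is 31
  - closure = {31 - 20/n : n ≥ 1} ∪ {31}
For the norm: a diagonal operator has ||D|| = sup_n |d_n|. Here d_n = 31 - 20/n increases monotonically from d_1 = 11 toward 31, with all terms in [11, 31); so sup_n |d_n| = 31 (the supremum is the limit, not attained). So ||D|| = 31.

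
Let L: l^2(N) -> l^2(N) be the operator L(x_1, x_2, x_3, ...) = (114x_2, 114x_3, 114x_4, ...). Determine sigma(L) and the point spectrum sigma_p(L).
sigma(L) = closed disk {z in C : |z| ≤ 114}; sigma_p(L) = open disk {z in C : |z| < 114}

Note L = 114·V where V is the unit left shift (V x)_k = x_{k+1}; so sigma(L) = 114·sigma(V) and ||L|| = 114||V||. ||L x||^2 = 12996sum_{k≥2} |x_k|^2 ≤ 12996||x||^2, with equality on {x : x_1 = 0}, so ||L|| = 114. For any lambda with |lambda| < 114, set r = lambda/114 (|r| < 1); the vector x = (1, r, r^2, ...) is in l^2 and satisfies L x = 114(r, r^2, ...) = lambda x, so lambda is an eigenvalue. On the boundary |lambda| = 114 the geometric series diverges, so no l^2 eigenvector exists, but these lambda lie in the approximate point spectrum. Hence sigma(L) is the closed disk of radius 114 and sigma_p(L) is the open disk.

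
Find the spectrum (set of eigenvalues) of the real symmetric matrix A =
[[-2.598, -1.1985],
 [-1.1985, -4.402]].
sigma(A) ≈ {-5, -2}

A is real symmetric, so its spectrum consists of real eigenvalues. Expanding the characteristic polynomial of the displayed matrix gives
  det(λ I - A) = p(λ) = λ^2 + (7)λ + (10).
Solving p(λ) = 0 yields eigenvalues ≈ -5, -2. (A is shown rounded to 4 decimals, so these recover the underlying integer eigenvalues to within that precision.)
Verification: the trace of A = -7 equals the sum of eigenvalues -7, and det(A) ≈ 10.0000 matches the eigenvalue product 10.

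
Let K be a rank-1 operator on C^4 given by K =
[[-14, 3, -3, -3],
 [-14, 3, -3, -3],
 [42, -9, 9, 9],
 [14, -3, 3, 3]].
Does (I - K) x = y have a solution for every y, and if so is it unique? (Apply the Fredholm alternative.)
(I - K) is singular (det(I - K) = 0, i.e. 1 ∈ sigma(K)). (I - K) x = y is solvable iff y ⊥ ker((I - K)^*) = span{(-14, 3, -3, -3)}, i.e. iff -14y_1 + 3y_2 - 3y_3 - 3y_4 = 0. When solvable, the solutions are x = y + c·(1, 1, -3, -1), c arbitrary (ker(I - K) = span{(1, 1, -3, -1)}, dimension 1).

K has rank 1, so it is an outer product K = u v^T: every row of K is a multiple of one row vector. Reading off the entries, u = (1, 1, -3, -1) and v = (-14, 3, -3, -3) (row i of K equals u_i·v^T). A rank-one matrix u v^T satisfies K u = u (v·u) and kills the (3)-dimensional subspace v^⊥, so its characteristic polynomial is lambda^3 (lambda - v·u) with v·u = tr K = 1. Hence the eigenvalues of I - K are 1 (multiplicity 3) and 1 - (1) = 0, so det(I - K) = 0. (Direct check: I - K =
[[15, -3, 3, 3],
 [14, -2, 3, 3],
 [-42, 9, -8, -9],
 [-14, 3, -3, -2]]
has determinant 0.) So 1 is an eigenvalue of K and (I - K) is not invertible. The finite-dimensional Fredholm alternative says: either (I - K) is invertible, or ker(I - K) ≠ {0} and then range(I - K) = ker((I - K)^*)^⊥, with dim ker(I - K) = dim ker((I - K)^*). We are in the second case, so we need both kernels. Kernel of I - K: (I - K) u = u - u (v·u) = u - u = 0, so ker(I - K) = span{u} = span{(1, 1, -3, -1)} (it is exactly 1-dimensional because rank(I - K) = 3). Kernel of the adjoint: K is real, so (I - K)^* = I - K^T = I - v u^T, and (I - v u^T) v = v - v (u·v) = 0; hence ker((I - K)^*) = span{v} = span{(-14, 3, -3, -3)}. Therefore (I - K) x = y is solvable iff <y, v> = 0, i.e. iff -14y_1 + 3y_2 - 3y_3 - 3y_4 = 0. When this holds, K y = u (v·y) = 0, so (I - K) y = y and x = y is a particular solution; the full solution set is the line x = y + c·u = y + c·(1, 1, -3, -1), c ∈ C.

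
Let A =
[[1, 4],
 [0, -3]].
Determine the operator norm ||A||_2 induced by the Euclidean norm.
||A||_2 = sqrt((26 + sqrt(640))/2) ≈ 5.0645 (= sqrt(largest eigenvalue of A^T A))

||A||_2 = sigma_max(A) = sqrt(lambda_max(A^T A)). Form the symmetric matrix M = A^T A =
[[1, 4],
 [4, 25]].
Its characteristic polynomial (trace, determinant of M give the coefficients) is
  p(λ) = det(λ I - M) = λ^2 - 26λ + 9.
For λ^2 - 26λ + 9 the discriminant is 640. It is nonnegative but not a perfect square, so the roots are real and irrational: λ = (26 ± sqrt(640))/2 ≈ 25.6491, 0.3509.
So the eigenvalues of A^T A are ≈ 0.3509, 25.6491 (all ≥ 0, as they must be for A^T A). The largest is λ_max = (26 + sqrt(640))/2 ≈ 25.6491, hence ||A||_2 = sqrt(λ_max) = sqrt((26 + sqrt(640))/2) ≈ 5.0645.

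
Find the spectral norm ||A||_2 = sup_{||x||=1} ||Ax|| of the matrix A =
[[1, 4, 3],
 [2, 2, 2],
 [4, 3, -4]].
||A||_2 ≈ 6.7721 (= sqrt(largest eigenvalue of A^T A))

||A||_2 = sigma_max(A) = sqrt(lambda_max(A^T A)). Form the symmetric matrix M = A^T A =
[[21, 20, -9],
 [20, 29, 4],
 [-9, 4, 29]].
Its characteristic polynomial (trace, sum of principal 2x2 minors, determinant of M give the coefficients) is
  p(λ) = det(λ I - M) = λ^3 - 79λ^2 + 1562λ - 1936.
No integer candidate from the rational root theorem (±divisors of 1936) is a root, so the roots are irrational. The cubic discriminant is Δ = 363801988 > 0, so there are three distinct real roots. p(1) = -452 and p(2) = 880 have opposite signs, so a root lies in (1, 2); Newton's method refines it to λ ≈ 1.327. p(31) = 358 and p(32) = -80 have opposite signs, so a root lies in (31, 32); Newton's method refines it to λ ≈ 31.8118. p(45) = -496 and p(46) = 88 have opposite signs, so a root lies in (45, 46); Newton's method refines it to λ ≈ 45.8612. Check (Vieta): the three roots sum to 79, matching tr M = 79.
So the eigenvalues of A^T A are ≈ 1.327, 31.8118, 45.8612 (all ≥ 0, as they must be for A^T A). The largest is λ_max ≈ 45.8612, hence ||A||_2 = sqrt(λ_max) ≈ 6.7721.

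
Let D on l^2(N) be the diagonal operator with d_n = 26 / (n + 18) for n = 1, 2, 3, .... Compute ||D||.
||D|| = 26/19 (attained at n = 1)

For D diagonal, ||D|| = sup_n |d_n| = sup_n 26/(n + 18). This is positive and strictly decreasing in n, so the supremum is attained at n = 1: d_1 = 26/(1 + 18) = 26/19. Hence ||D|| = 26/19.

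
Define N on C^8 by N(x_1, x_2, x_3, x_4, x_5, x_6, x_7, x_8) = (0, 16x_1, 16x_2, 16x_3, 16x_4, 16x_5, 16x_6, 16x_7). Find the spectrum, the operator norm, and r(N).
sigma(N) = {0}; ||N|| = 16; r(N) = 0. (N is nilpotent with N^8 = 0.)

On C^8, N is a strictly lower-triangular matrix with 16 on the subdiagonal and zeros elsewhere, so its characteristic polynomial is lambda^8 and every eigenvalue is 0: sigma(N) = {0}. For the operator norm, N e_i = 16e_{i+1} for i = 1, ..., 7 and N e_8 = 0, so the singular values of N are 16 (with multiplicity 7) and 0; hence ||N|| = 16. The spectral radius r(N) = max|lambda| = 0. Note ||N|| > r(N) — characteristic of non-normal nilpotent operators. Indeed N^8 = 0.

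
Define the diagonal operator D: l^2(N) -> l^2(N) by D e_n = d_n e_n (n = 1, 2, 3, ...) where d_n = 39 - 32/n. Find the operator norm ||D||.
||D|| = 39

For a diagonal operator on l^2 with entries d_n, ||D|| = sup_n |d_n|. Here d_1 = 7, d_2 = 23, ..., and d_n = 39 - 32/n increases monotonically toward 39. All terms lie in [7, 39), so |d_n| = d_n and the supremum is the limit 39, which is not attained by any individual d_n. Hence ||D|| = 39.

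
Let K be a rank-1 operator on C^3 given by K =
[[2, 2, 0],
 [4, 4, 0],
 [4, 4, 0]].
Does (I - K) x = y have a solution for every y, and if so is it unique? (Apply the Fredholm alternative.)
(I - K) is invertible (det(I - K) = -5 ≠ 0), so for every y in C^3 the equation (I - K) x = y has a unique solution.

K has rank 1, so it is an outer product K = u v^T: every row of K is a multiple of one row vector. Reading off the entries, u = (-1, -2, -2) and v = (-2, -2, 0) (row i of K equals u_i·v^T). A rank-one matrix u v^T satisfies K u = u (v·u) and kills the (2)-dimensional subspace v^⊥, so its characteristic polynomial is lambda^2 (lambda - v·u) with v·u = tr K = 6. Hence the eigenvalues of I - K are 1 (multiplicity 2) and 1 - (6) = -5, so det(I - K) = -5. (Direct check: I - K =
[[-1, -2, 0],
 [-4, -3, 0],
 [-4, -4, 1]]
has determinant -5.) The finite-dimensional Fredholm alternative says: either (I - K) is invertible, or ker(I - K) ≠ {0} and then range(I - K) = ker((I - K)^*)^⊥, with dim ker(I - K) = dim ker((I - K)^*). Since det(I - K) ≠ 0, 1 is not an eigenvalue of K and ker(I - K) = {0}, so we are in the first case: for every y there is a unique x = (I - K)^(-1) y. Explicitly, by the Sherman–Morrison formula, (I - u v^T)^(-1) = I + u v^T/(1 - v·u), i.e. (I - K)^(-1) = I + K/(-5).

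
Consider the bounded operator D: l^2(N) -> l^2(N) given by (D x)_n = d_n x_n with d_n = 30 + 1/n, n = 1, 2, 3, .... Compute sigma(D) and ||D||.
sigma(D) = {30 + 1/n : n ≥ 1} ∪ {30}; ||D|| = 31

A bounded diagonal operator on l^2 with diagonal entries d_n has spectrum equal to the closure of {d_n : n ≥ 1}: every d_n is an eigenvalue (with eigenvector e_n), so {d_n} ⊂ sigma(D); the spectrum is closed, so its closure is too; and for lambda not in the closure, (D - lambda I) has bounded inverse (the diagonal entries 1/(d_n - lambda) are bounded). For our sequence d_n = 30 + 1/n, n = 1, 2, 3, ...:
  - {d_n} = {30 + 1/n : n ≥ 1}; the only limit point is 30
  - closure = {30 + 1/n : n ≥ 1} ∪ {30}
For the norm: a diagonal operator has ||D|| = sup_n |d_n|. Here d_n = 30 + 1/n is positive and decreasing, so sup_n |d_n| = d_1 = 30 + 1 = 31. So ||D|| = 31.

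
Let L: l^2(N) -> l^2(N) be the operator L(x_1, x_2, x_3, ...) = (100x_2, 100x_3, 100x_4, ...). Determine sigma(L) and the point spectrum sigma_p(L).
sigma(L) = closed disk {z in C : |z| ≤ 100}; sigma_p(L) = open disk {z in C : |z| < 100}

Note L = 100·V where V is the unit left shift (V x)_k = x_{k+1}; so sigma(L) = 100·sigma(V) and ||L|| = 100||V||. ||L x||^2 = 10000sum_{k≥2} |x_k|^2 ≤ 10000||x||^2, with equality on {x : x_1 = 0}, so ||L|| = 100. For any lambda with |lambda| < 100, set r = lambda/100 (|r| < 1); the vector x = (1, r, r^2, ...) is in l^2 and satisfies L x = 100(r, r^2, ...) = lambda x, so lambda is an eigenvalue. On the boundary |lambda| = 100 the geometric series diverges, so no l^2 eigenvector exists, but these lambda lie in the approximate point spectrum. Hence sigma(L) is the closed disk of radius 100 and sigma_p(L) is the open disk.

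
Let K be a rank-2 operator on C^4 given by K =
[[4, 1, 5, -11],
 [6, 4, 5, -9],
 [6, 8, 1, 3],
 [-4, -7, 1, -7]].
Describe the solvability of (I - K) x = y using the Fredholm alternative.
(I - K) is invertible (det(I - K) = -226 ≠ 0), so for every y in C^4 the equation (I - K) x = y has a unique solution.

K has rank 2 and factors as K = U V^T = u1 v1^T + u2 v2^T with u1 = (-3, -2, 2, -3), v1 = (0, 1, -1, 3), u2 = (-2, -3, -3, 2), v2 = (-2, -2, -1, 1) (multiplying out reproduces the displayed K). The nonzero eigenvalues of U V^T coincide with those of the 2 x 2 matrix G = V^T U = [[v1·u1, v1·u2], [v2·u1, v2·u2]] = [[-13, 6], [5, 15]], and by the Sylvester determinant identity det(I_4 - U V^T) = det(I_2 - V^T U) = det([[14, -6], [-5, -14]]) = (14)(-14) - (-6)(-5) = -226. (Direct check: I - K =
[[-3, -1, -5, 11],
 [-6, -3, -5, 9],
 [-6, -8, 0, -3],
 [4, 7, -1, 8]]
has determinant -226.) The finite-dimensional Fredholm alternative says: either (I - K) is invertible, or ker(I - K) ≠ {0} and then range(I - K) = ker((I - K)^*)^⊥, with dim ker(I - K) = dim ker((I - K)^*). Since det(I - K) ≠ 0, 1 is not an eigenvalue of K and ker(I - K) = {0}, so we are in the first case: for every y there is a unique x = (I - K)^(-1) y. (Explicitly, by the Woodbury identity, (I - U V^T)^(-1) = I + U (I_2 - G)^(-1) V^T.)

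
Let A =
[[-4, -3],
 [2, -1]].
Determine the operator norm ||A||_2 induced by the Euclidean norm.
||A||_2 = sqrt((30 + sqrt(500))/2) ≈ 5.1167 (= sqrt(largest eigenvalue of A^T A))

||A||_2 = sigma_max(A) = sqrt(lambda_max(A^T A)). Form the symmetric matrix M = A^T A =
[[20, 10],
 [10, 10]].
Its characteristic polynomial (trace, determinant of M give the coefficients) is
  p(λ) = det(λ I - M) = λ^2 - 30λ + 100.
For λ^2 - 30λ + 100 the discriminant is 500. It is nonnegative but not a perfect square, so the roots are real and irrational: λ = (30 ± sqrt(500))/2 ≈ 26.1803, 3.8197.
So the eigenvalues of A^T A are ≈ 3.8197, 26.1803 (all ≥ 0, as they must be for A^T A). The largest is λ_max = (30 + sqrt(500))/2 ≈ 26.1803, hence ||A||_2 = sqrt(λ_max) = sqrt((30 + sqrt(500))/2) ≈ 5.1167.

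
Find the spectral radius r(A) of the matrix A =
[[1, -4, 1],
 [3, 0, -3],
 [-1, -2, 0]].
r(A) ≈ 3.5442

The eigenvalues of A are the roots of its characteristic polynomial. With M = A (coefficients from the trace, the sum of principal 2x2 minors, and det A):
  p(λ) = det(λ I - M) = λ^3 - λ^2 + 7λ + 24.
No integer candidate from the rational root theorem (±divisors of 24) is a root, so the roots are irrational. The cubic discriminant is Δ = -19803 < 0, so there is one real root and a complex-conjugate pair. p(-2) = -2 and p(-1) = 15 have opposite signs, so a root lies in (-2, -1); Newton's method refines it to λ ≈ -1.9106. Dividing out (λ - (-1.9106)) leaves approximately λ^2 - 2.9106λ + 12.5612. For λ^2 - 2.9106λ + 12.5612 the discriminant is -41.773. It is negative, so the remaining roots are the complex-conjugate pair λ ≈ 1.4553 ± 3.2316i. Their product equals the constant term, so |λ|^2 ≈ 12.5612 and |λ| ≈ 3.5442.
Thus the eigenvalues (to 4 decimals) are -1.9106 (modulus 1.9106); 1.4553 ± 3.2316i (modulus 3.5442). The spectral radius is the largest modulus: r(A) ≈ 3.5442. (Cross-check: r(A) ≤ ||A||_2 ≈ 4.6382; equality holds whenever A is normal, though it can also hold for some non-normal A.)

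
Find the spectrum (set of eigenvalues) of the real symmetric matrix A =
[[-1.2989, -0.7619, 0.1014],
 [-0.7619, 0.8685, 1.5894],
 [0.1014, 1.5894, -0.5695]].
sigma(A) ≈ {-2, -1, 2}

A is real symmetric, so its spectrum consists of real eigenvalues. Expanding the characteristic polynomial of the displayed matrix gives
  det(λ I - A) = p(λ) = λ^3 + (1)λ^2 + (-4)λ + (-4).
Solving p(λ) = 0 yields eigenvalues ≈ -2, -1, 2. (A is shown rounded to 4 decimals, so these recover the underlying integer eigenvalues to within that precision.)
Verification: the trace of A = -1 equals the sum of eigenvalues -1, and det(A) ≈ 3.9998 matches the eigenvalue product 4.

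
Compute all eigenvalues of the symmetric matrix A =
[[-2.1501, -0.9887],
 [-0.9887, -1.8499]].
sigma(A) ≈ {-3, -1}

A is real symmetric, so its spectrum consists of real eigenvalues. Expanding the characteristic polynomial of the displayed matrix gives
  det(λ I - A) = p(λ) = λ^2 + (4)λ + (3).
Solving p(λ) = 0 yields eigenvalues ≈ -3, -1. (A is shown rounded to 4 decimals, so these recover the underlying integer eigenvalues to within that precision.)
Verification: the trace of A = -4 equals the sum of eigenvalues -4, and det(A) ≈ 2.9999 matches the eigenvalue product 3.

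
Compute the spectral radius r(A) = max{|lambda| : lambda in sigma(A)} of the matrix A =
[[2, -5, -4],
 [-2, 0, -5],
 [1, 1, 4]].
r(A) ≈ 4.6274

The eigenvalues of A are the roots of its characteristic polynomial. With M = A (coefficients from the trace, the sum of principal 2x2 minors, and det A):
  p(λ) = det(λ I - M) = λ^3 - 6λ^2 + 7λ - 3.
No integer candidate from the rational root theorem (±divisors of 3) is a root, so the roots are irrational. The cubic discriminant is Δ = -175 < 0, so there is one real root and a complex-conjugate pair. p(4) = -7 and p(5) = 7 have opposite signs, so a root lies in (4, 5); Newton's method refines it to λ ≈ 4.6274. Dividing out (λ - (4.6274)) leaves approximately λ^2 - 1.3726λ + 0.6483. For λ^2 - 1.3726λ + 0.6483 the discriminant is -0.7091. It is negative, so the remaining roots are the complex-conjugate pair λ ≈ 0.6863 ± 0.4211i. Their product equals the constant term, so |λ|^2 ≈ 0.6483 and |λ| ≈ 0.8052.
Thus the eigenvalues (to 4 decimals) are 4.6274 (modulus 4.6274); 0.6863 ± 0.4211i (modulus 0.8052). The spectral radius is the largest modulus: r(A) ≈ 4.6274. (Cross-check: r(A) ≤ ||A||_2 ≈ 8.3717; equality holds whenever A is normal, though it can also hold for some non-normal A.)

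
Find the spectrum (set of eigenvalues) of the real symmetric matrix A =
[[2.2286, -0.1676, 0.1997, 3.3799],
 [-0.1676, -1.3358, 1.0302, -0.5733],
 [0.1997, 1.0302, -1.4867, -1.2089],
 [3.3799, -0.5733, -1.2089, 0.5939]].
sigma(A) ≈ {-3, -2, 0, 5}

A is real symmetric, so its spectrum consists of real eigenvalues. Expanding the characteristic polynomial of the displayed matrix gives
  det(λ I - A) = p(λ) = λ^4 + (0)λ^3 + (-19)λ^2 + (-30)λ + (0).
Solving p(λ) = 0 yields eigenvalues ≈ -3, -2, 0, 5. (A is shown rounded to 4 decimals, so these recover the underlying integer eigenvalues to within that precision.)
Verification: the trace of A = 0 equals the sum of eigenvalues 0, and det(A) ≈ -0.0001 matches the eigenvalue product 0.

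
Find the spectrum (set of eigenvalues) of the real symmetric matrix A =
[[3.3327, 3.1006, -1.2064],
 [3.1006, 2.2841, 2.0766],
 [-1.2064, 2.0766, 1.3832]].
sigma(A) ≈ {-2, 3, 6}

A is real symmetric, so its spectrum consists of real eigenvalues. Expanding the characteristic polynomial of the displayed matrix gives
  det(λ I - A) = p(λ) = λ^3 + (-7)λ^2 + (0)λ + (36).
Solving p(λ) = 0 yields eigenvalues ≈ -2, 3, 6. (A is shown rounded to 4 decimals, so these recover the underlying integer eigenvalues to within that precision.)
Verification: the trace of A = 7 equals the sum of eigenvalues 7, and det(A) ≈ -35.9996 matches the eigenvalue product -36.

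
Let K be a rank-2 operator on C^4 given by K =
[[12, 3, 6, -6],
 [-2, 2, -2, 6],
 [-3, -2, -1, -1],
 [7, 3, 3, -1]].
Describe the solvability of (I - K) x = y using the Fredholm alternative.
(I - K) is invertible (det(I - K) = 33 ≠ 0), so for every y in C^4 the equation (I - K) x = y has a unique solution.

K has rank 2 and factors as K = U V^T = u1 v1^T + u2 v2^T with u1 = (-3, 2, 0, -1), v1 = (-1, 1, -1, 3), u2 = (3, 0, -1, 2), v2 = (3, 2, 1, 1) (multiplying out reproduces the displayed K). The nonzero eigenvalues of U V^T coincide with those of the 2 x 2 matrix G = V^T U = [[v1·u1, v1·u2], [v2·u1, v2·u2]] = [[2, 4], [-6, 10]], and by the Sylvester determinant identity det(I_4 - U V^T) = det(I_2 - V^T U) = det([[-1, -4], [6, -9]]) = (-1)(-9) - (-4)(6) = 33. (Direct check: I - K =
[[-11, -3, -6, 6],
 [2, -1, 2, -6],
 [3, 2, 2, 1],
 [-7, -3, -3, 2]]
has determinant 33.) The finite-dimensional Fredholm alternative says: either (I - K) is invertible, or ker(I - K) ≠ {0} and then range(I - K) = ker((I - K)^*)^⊥, with dim ker(I - K) = dim ker((I - K)^*). Since det(I - K) ≠ 0, 1 is not an eigenvalue of K and ker(I - K) = {0}, so we are in the first case: for every y there is a unique x = (I - K)^(-1) y. (Explicitly, by the Woodbury identity, (I - U V^T)^(-1) = I + U (I_2 - G)^(-1) V^T.)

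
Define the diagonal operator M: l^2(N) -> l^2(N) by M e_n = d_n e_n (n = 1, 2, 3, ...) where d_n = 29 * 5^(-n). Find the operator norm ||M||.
||M|| = 29/5 (attained at n = 1)

For M diagonal, ||M|| = sup_n |d_n|. The sequence d_n = 29 * 5^(-n) is positive and strictly decreasing (ratio 5^(-1) < 1), so the supremum is d_1 = 29/5. Hence ||M|| = 29/5.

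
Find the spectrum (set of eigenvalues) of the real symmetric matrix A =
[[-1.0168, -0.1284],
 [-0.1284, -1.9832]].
sigma(A) ≈ {-2, -1}

A is real symmetric, so its spectrum consists of real eigenvalues. Expanding the characteristic polynomial of the displayed matrix gives
  det(λ I - A) = p(λ) = λ^2 + (3)λ + (2).
Solving p(λ) = 0 yields eigenvalues ≈ -2, -1. (A is shown rounded to 4 decimals, so these recover the underlying integer eigenvalues to within that precision.)
Verification: the trace of A = -3 equals the sum of eigenvalues -3, and det(A) ≈ 2.0000 matches the eigenvalue product 2.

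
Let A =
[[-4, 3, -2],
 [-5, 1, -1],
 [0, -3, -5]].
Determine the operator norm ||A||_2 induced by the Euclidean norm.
||A||_2 ≈ 7.2973 (= sqrt(largest eigenvalue of A^T A))

||A||_2 = sigma_max(A) = sqrt(lambda_max(A^T A)). Form the symmetric matrix M = A^T A =
[[41, -17, 13],
 [-17, 19, 8],
 [13, 8, 30]].
Its characteristic polynomial (trace, sum of principal 2x2 minors, determinant of M give the coefficients) is
  p(λ) = det(λ I - M) = λ^3 - 90λ^2 + 2057λ - 5329.
No integer candidate from the rational root theorem (±divisors of 5329) is a root, so the roots are irrational. The cubic discriminant is Δ = 910323481 > 0, so there are three distinct real roots. p(2) = -1567 and p(3) = 59 have opposite signs, so a root lies in (2, 3); Newton's method refines it to λ ≈ 2.9619. p(33) = 479 and p(34) = -127 have opposite signs, so a root lies in (33, 34); Newton's method refines it to λ ≈ 33.7874. p(53) = -241 and p(54) = 773 have opposite signs, so a root lies in (53, 54); Newton's method refines it to λ ≈ 53.2507. Check (Vieta): the three roots sum to 90, matching tr M = 90.
So the eigenvalues of A^T A are ≈ 2.9619, 33.7874, 53.2507 (all ≥ 0, as they must be for A^T A). The largest is λ_max ≈ 53.2507, hence ||A||_2 = sqrt(λ_max) ≈ 7.2973.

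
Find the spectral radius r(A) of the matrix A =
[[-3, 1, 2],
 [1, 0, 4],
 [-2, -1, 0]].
r(A) ≈ 3.0611

The eigenvalues of A are the roots of its characteristic polynomial. With M = A (coefficients from the trace, the sum of principal 2x2 minors, and det A):
  p(λ) = det(λ I - M) = λ^3 + 3λ^2 + 7λ + 22.
No integer candidate from the rational root theorem (±divisors of 22) is a root, so the roots are irrational. The cubic discriminant is Δ = -8059 < 0, so there is one real root and a complex-conjugate pair. p(-4) = -22 and p(-3) = 1 have opposite signs, so a root lies in (-4, -3); Newton's method refines it to λ ≈ -3.0611. Dividing out (λ - (-3.0611)) leaves approximately λ^2 - 0.0611λ + 7.187. For λ^2 - 0.0611λ + 7.187 the discriminant is -28.7442. It is negative, so the remaining roots are the complex-conjugate pair λ ≈ 0.0305 ± 2.6807i. Their product equals the constant term, so |λ|^2 ≈ 7.187 and |λ| ≈ 2.6809.
Thus the eigenvalues (to 4 decimals) are -3.0611 (modulus 3.0611); 0.0305 ± 2.6807i (modulus 2.6809). The spectral radius is the largest modulus: r(A) ≈ 3.0611. (Cross-check: r(A) ≤ ||A||_2 ≈ 4.5676; equality holds whenever A is normal, though it can also hold for some non-normal A.)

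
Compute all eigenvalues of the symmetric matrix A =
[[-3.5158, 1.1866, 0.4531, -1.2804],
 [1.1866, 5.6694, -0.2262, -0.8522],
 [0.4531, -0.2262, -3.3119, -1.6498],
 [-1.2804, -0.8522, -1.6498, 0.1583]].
sigma(A) ≈ {-4, 1, 6} (-4 with multiplicity 2)

A is real symmetric, so its spectrum consists of real eigenvalues. Expanding the characteristic polynomial of the displayed matrix gives
  det(λ I - A) = p(λ) = λ^4 + (1)λ^3 + (-34)λ^2 + (-64.0021)λ + (95.9971).
Solving p(λ) = 0 yields eigenvalues ≈ -4, -4, 1, 6. (A is shown rounded to 4 decimals, so these recover the underlying integer eigenvalues to within that precision.)
Verification: the trace of A = -1 equals the sum of eigenvalues -1, and det(A) ≈ 95.9971 matches the eigenvalue product 96.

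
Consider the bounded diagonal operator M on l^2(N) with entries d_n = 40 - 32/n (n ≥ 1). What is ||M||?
||M|| = 40

For a diagonal operator on l^2 with entries d_n, ||M|| = sup_n |d_n|. Here d_1 = 8, d_2 = 24, ..., and d_n = 40 - 32/n increases monotonically toward 40. All terms lie in [8, 40), so |d_n| = d_n and the supremum is the limit 40, which is not attained by any individual d_n. Hence ||M|| = 40.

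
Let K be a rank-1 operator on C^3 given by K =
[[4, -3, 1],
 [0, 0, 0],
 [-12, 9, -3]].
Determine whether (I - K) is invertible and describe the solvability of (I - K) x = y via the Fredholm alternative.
(I - K) is singular (det(I - K) = 0, i.e. 1 ∈ sigma(K)). (I - K) x = y is solvable iff y ⊥ ker((I - K)^*) = span{(4, -3, 1)}, i.e. iff 4y_1 - 3y_2 + y_3 = 0. When solvable, the solutions are x = y + c·(1, 0, -3), c arbitrary (ker(I - K) = span{(1, 0, -3)}, dimension 1).

K has rank 1, so it is an outer product K = u v^T: every row of K is a multiple of one row vector. Reading off the entries, u = (1, 0, -3) and v = (4, -3, 1) (row i of K equals u_i·v^T). A rank-one matrix u v^T satisfies K u = u (v·u) and kills the (2)-dimensional subspace v^⊥, so its characteristic polynomial is lambda^2 (lambda - v·u) with v·u = tr K = 1. Hence the eigenvalues of I - K are 1 (multiplicity 2) and 1 - (1) = 0, so det(I - K) = 0. (Direct check: I - K =
[[-3, 3, -1],
 [0, 1, 0],
 [12, -9, 4]]
has determinant 0.) So 1 is an eigenvalue of K and (I - K) is not invertible. The finite-dimensional Fredholm alternative says: either (I - K) is invertible, or ker(I - K) ≠ {0} and then range(I - K) = ker((I - K)^*)^⊥, with dim ker(I - K) = dim ker((I - K)^*). We are in the second case, so we need both kernels. Kernel of I - K: (I - K) u = u - u (v·u) = u - u = 0, so ker(I - K) = span{u} = span{(1, 0, -3)} (it is exactly 1-dimensional because rank(I - K) = 2). Kernel of the adjoint: K is real, so (I - K)^* = I - K^T = I - v u^T, and (I - v u^T) v = v - v (u·v) = 0; hence ker((I - K)^*) = span{v} = span{(4, -3, 1)}. Therefore (I - K) x = y is solvable iff <y, v> = 0, i.e. iff 4y_1 - 3y_2 + y_3 = 0. When this holds, K y = u (v·y) = 0, so (I - K) y = y and x = y is a particular solution; the full solution set is the line x = y + c·u = y + c·(1, 0, -3), c ∈ C.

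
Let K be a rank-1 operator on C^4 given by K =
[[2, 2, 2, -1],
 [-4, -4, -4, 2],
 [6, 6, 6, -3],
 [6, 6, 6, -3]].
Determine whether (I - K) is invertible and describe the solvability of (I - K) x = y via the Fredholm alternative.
(I - K) is singular (det(I - K) = 0, i.e. 1 ∈ sigma(K)). (I - K) x = y is solvable iff y ⊥ ker((I - K)^*) = span{(2, 2, 2, -1)}, i.e. iff 2y_1 + 2y_2 + 2y_3 - y_4 = 0. When solvable, the solutions are x = y + c·(1, -2, 3, 3), c arbitrary (ker(I - K) = span{(1, -2, 3, 3)}, dimension 1).

K has rank 1, so it is an outer product K = u v^T: every row of K is a multiple of one row vector. Reading off the entries, u = (1, -2, 3, 3) and v = (2, 2, 2, -1) (row i of K equals u_i·v^T). A rank-one matrix u v^T satisfies K u = u (v·u) and kills the (3)-dimensional subspace v^⊥, so its characteristic polynomial is lambda^3 (lambda - v·u) with v·u = tr K = 1. Hence the eigenvalues of I - K are 1 (multiplicity 3) and 1 - (1) = 0, so det(I - K) = 0. (Direct check: I - K =
[[-1, -2, -2, 1],
 [4, 5, 4, -2],
 [-6, -6, -5, 3],
 [-6, -6, -6, 4]]
has determinant 0.) So 1 is an eigenvalue of K and (I - K) is not invertible. The finite-dimensional Fredholm alternative says: either (I - K) is invertible, or ker(I - K) ≠ {0} and then range(I - K) = ker((I - K)^*)^⊥, with dim ker(I - K) = dim ker((I - K)^*). We are in the second case, so we need both kernels. Kernel of I - K: (I - K) u = u - u (v·u) = u - u = 0, so ker(I - K) = span{u} = span{(1, -2, 3, 3)} (it is exactly 1-dimensional because rank(I - K) = 3). Kernel of the adjoint: K is real, so (I - K)^* = I - K^T = I - v u^T, and (I - v u^T) v = v - v (u·v) = 0; hence ker((I - K)^*) = span{v} = span{(2, 2, 2, -1)}. Therefore (I - K) x = y is solvable iff <y, v> = 0, i.e. iff 2y_1 + 2y_2 + 2y_3 - y_4 = 0. When this holds, K y = u (v·y) = 0, so (I - K) y = y and x = y is a particular solution; the full solution set is the line x = y + c·u = y + c·(1, -2, 3, 3), c ∈ C.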